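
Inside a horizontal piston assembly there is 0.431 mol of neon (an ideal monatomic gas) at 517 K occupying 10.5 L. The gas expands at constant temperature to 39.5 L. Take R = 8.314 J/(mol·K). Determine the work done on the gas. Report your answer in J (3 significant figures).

W ≈ -2450 J

Isothermal: W = nRT ln(V₂/V₁).
W = (0.431)(8.314)(517) × ln(39.5/10.5)
  = 1853 × 1.325
W_by_gas = 2455 J; work on gas = −W_by = -2455 J.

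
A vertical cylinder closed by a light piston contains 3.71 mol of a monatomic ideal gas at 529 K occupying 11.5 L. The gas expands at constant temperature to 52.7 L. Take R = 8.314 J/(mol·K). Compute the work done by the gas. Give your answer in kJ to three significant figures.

Isothermal: W = nRT ln(V₂/V₁).
W = (3.71)(8.314)(529) × ln(52.7/11.5)
  = 16317 × 1.522
W_by_gas = 24839 J.

W ≈ 24.8 kJ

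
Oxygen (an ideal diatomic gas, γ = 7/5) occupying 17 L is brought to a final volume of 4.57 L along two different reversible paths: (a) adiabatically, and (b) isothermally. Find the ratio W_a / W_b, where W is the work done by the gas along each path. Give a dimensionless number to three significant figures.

W_a / W_b ≈ 1.32

Path (a) adiabatic: W = P₁V₁(1 − (V₁/V₂)^(γ−1))/(γ−1) → W_a/(P₁V₁) = -1.728.
Path (b) isothermal: W = P₁V₁ ln(V₂/V₁) → W_b/(P₁V₁) = -1.314.
W_a / W_b = -1.728 / -1.314 = 1.316.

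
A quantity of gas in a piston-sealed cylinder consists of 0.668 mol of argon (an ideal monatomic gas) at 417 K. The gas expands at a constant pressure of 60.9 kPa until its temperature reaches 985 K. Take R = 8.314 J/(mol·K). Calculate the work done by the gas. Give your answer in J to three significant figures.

W ≈ 3150 J

Isobaric: W = P ΔV = nR ΔT.
W = (0.668)(8.314)(985 − 417) = 3155 J.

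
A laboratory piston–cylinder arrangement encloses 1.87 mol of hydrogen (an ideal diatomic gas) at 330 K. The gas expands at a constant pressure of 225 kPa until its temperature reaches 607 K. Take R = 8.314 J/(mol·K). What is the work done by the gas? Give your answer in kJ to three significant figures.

Isobaric: W = P ΔV = nR ΔT.
W = (1.87)(8.314)(607 − 330) = 4307 J.

W ≈ 4.31 kJ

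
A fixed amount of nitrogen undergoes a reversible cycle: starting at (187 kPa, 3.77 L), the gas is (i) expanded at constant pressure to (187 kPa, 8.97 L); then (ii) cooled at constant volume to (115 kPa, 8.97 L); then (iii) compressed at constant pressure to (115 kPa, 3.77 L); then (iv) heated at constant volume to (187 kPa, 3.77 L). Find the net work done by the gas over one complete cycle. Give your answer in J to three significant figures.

W_net ≈ 374 J

Constant-volume legs do no work.
W(i) = (187)(8.97 − 3.77) = 972.4 J; W(iii) = (115)(3.77 − 8.97) = -598 J.
W_net = 972.4 − 598 = 374.4 J (the clockwise enclosed area).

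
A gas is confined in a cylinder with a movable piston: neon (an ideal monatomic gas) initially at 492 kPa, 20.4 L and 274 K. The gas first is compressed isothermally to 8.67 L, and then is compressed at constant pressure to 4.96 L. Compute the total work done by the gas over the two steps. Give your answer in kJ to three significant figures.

Step 1 (isothermal): W = P₁V₁ ln(V₂/V₁) = (10037) ln(8.67/20.4) = -8588 J.
After step 1: P = 1158 kPa, V = 8.67 L, T = 274 K.
Step 2 (isobaric): W = PΔV = (1158 kPa)(4.96 − 8.67 L) = -4295 J.
W_total = -8588 − 4295 = -12883 J.

W_total ≈ -12.9 kJ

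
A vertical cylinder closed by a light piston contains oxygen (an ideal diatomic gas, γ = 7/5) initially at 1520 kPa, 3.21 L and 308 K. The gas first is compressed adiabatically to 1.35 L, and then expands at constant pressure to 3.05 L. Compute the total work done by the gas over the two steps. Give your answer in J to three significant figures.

Step 1 (adiabatic): W = (P₁V₁ − P₂V₂)/(γ−1) = (4879 − 6899)/0.4 = -5051 J.
After step 1: P = 5111 kPa, V = 1.35 L, T = 435.5 K.
Step 2 (isobaric): W = PΔV = (5111 kPa)(3.05 − 1.35 L) = 8688 J.
W_total = -5051 + 8688 = 3638 J.

W_total ≈ 3640 J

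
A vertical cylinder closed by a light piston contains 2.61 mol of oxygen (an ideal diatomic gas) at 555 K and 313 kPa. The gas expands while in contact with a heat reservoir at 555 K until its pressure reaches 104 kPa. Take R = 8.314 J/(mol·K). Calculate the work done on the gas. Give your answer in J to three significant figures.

W ≈ -13300 J

Isothermal process: W = nRT ln(V₂/V₁) = nRT ln(P₁/P₂).
W = (2.61)(8.314)(555) × ln(313/104)
  = 12043 × ln(3.01) = 12043 × 1.102
W_by_gas = 13269 J; work on gas = −W_by = -13269 J.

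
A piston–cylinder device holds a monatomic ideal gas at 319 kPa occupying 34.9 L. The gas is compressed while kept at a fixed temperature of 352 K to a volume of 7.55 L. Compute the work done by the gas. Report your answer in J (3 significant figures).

Isothermal: W = nRT ln(V₂/V₁) = P₁V₁ ln(V₂/V₁).
P₁V₁ = (319 kPa)(34.9 L) = 11133 J.
W = 11133 × ln(7.55/34.9) = 11133 × -1.531
W_by_gas = -17044 J.

W ≈ -17000 J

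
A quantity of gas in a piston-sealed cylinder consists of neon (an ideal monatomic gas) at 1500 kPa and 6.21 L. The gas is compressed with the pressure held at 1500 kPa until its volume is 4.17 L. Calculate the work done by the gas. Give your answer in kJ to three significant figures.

Isobaric: W = P ΔV.
W = (1500 kPa)(4.17 − 6.21 L) = (1500)(-2.04) = -3060 J.

W ≈ -3.06 kJ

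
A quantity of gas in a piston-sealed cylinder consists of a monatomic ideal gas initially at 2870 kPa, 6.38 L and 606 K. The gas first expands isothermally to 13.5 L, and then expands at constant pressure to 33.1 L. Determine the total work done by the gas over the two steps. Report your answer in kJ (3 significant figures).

W_total ≈ 40.3 kJ

Step 1 (isothermal): W = P₁V₁ ln(V₂/V₁) = (18311) ln(13.5/6.38) = 13724 J.
After step 1: P = 1356 kPa, V = 13.5 L, T = 606 K.
Step 2 (isobaric): W = PΔV = (1356 kPa)(33.1 − 13.5 L) = 26584 J.
W_total = 13724 + 26584 = 40308 J.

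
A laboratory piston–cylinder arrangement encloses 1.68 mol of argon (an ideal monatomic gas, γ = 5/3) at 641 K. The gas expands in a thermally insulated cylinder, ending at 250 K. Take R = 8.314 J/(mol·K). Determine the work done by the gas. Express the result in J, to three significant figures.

W ≈ 8190 J

Adiabatic ⇒ Q = 0, so W_by = −ΔU = nCᵥ(T₁ − T₂).
Cᵥ = 3R/2 = 12.47 J/(mol·K).
W = (1.68)(12.47)(641 − 250) = 8192 J.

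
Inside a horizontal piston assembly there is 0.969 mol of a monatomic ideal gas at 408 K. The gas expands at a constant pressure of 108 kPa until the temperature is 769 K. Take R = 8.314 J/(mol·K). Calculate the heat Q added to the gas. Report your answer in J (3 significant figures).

Q ≈ 7270 J

Isobaric: W = nRΔT = (0.969)(8.314)(361) = 2908 J.
ΔU = nCᵥΔT with Cᵥ = 3R/2: ΔU = (0.969)(12.47)(361) = 4362 J.
Q = ΔU + W = 4362 + 2908 = 7271 J.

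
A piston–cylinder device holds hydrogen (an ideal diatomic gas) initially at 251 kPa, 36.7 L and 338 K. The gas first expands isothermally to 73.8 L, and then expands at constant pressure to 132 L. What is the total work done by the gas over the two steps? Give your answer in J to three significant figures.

Step 1 (isothermal): W = P₁V₁ ln(V₂/V₁) = (9212) ln(73.8/36.7) = 6435 J.
After step 1: P = 124.8 kPa, V = 73.8 L, T = 338 K.
Step 2 (isobaric): W = PΔV = (124.8 kPa)(132 − 73.8 L) = 7265 J.
W_total = 6435 + 7265 = 13700 J.

W_total ≈ 13700 J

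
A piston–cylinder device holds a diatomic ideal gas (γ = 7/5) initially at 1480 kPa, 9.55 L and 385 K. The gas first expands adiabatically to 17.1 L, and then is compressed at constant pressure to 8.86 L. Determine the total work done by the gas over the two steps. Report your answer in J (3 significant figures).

Step 1 (adiabatic): W = (P₁V₁ − P₂V₂)/(γ−1) = (14134 − 11196)/0.4 = 7345 J.
After step 1: P = 654.7 kPa, V = 17.1 L, T = 305 K.
Step 2 (isobaric): W = PΔV = (654.7 kPa)(8.86 − 17.1 L) = -5395 J.
W_total = 7345 − 5395 = 1950 J.

W_total ≈ 1950 J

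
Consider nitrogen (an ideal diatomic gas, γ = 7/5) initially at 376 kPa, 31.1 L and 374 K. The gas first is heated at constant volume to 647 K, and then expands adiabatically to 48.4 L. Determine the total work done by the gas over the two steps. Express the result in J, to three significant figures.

Step 1 (isochoric): W = 0 (constant volume).
After step 1: P = 650.5 kPa (V unchanged).
Step 2 (adiabatic): W = (P₁V₁ − P₂V₂)/(γ−1) = (20229 − 16949)/0.4 = 8200 J.
W_total = 0 + 8200 = 8200 J.

W_total ≈ 8200 J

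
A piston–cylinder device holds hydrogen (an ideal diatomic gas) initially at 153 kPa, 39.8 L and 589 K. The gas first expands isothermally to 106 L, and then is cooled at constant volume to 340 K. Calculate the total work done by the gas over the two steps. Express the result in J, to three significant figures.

Step 1 (isothermal): W = P₁V₁ ln(V₂/V₁) = (6089) ln(106/39.8) = 5965 J.
Step 2 (isochoric): W = 0 (constant volume).
W_total = 5965 + 0 = 5965 J.

W_total ≈ 5970 J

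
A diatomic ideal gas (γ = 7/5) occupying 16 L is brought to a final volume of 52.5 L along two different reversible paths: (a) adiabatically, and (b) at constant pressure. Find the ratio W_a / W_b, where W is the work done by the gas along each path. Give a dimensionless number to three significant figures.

Path (a) adiabatic: W = P₁V₁(1 − (V₁/V₂)^(γ−1))/(γ−1) → W_a/(P₁V₁) = 0.9457.
Path (b) isobaric: W = P₁(V₂ − V₁) → W_b/(P₁V₁) = 2.281.
W_a / W_b = 0.9457 / 2.281 = 0.4146.

W_a / W_b ≈ 0.415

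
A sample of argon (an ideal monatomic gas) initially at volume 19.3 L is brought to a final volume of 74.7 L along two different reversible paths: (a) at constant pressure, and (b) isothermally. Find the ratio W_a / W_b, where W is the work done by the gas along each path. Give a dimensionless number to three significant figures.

Path (a) isobaric: W = P₁(V₂ − V₁) → W_a/(P₁V₁) = 2.87.
Path (b) isothermal: W = P₁V₁ ln(V₂/V₁) → W_b/(P₁V₁) = 1.353.
W_a / W_b = 2.87 / 1.353 = 2.121.

W_a / W_b ≈ 2.12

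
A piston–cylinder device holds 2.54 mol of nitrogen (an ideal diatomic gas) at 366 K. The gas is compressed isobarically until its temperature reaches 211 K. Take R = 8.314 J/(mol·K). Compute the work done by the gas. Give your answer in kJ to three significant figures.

W ≈ -3.27 kJ

Isobaric: W = P ΔV = nR ΔT.
W = (2.54)(8.314)(211 − 366) = -3273 J.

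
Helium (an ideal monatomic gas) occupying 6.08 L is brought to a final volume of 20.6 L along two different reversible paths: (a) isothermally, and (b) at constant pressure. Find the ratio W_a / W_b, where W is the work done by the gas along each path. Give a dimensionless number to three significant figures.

Path (a) isothermal: W = P₁V₁ ln(V₂/V₁) → W_a/(P₁V₁) = 1.22.
Path (b) isobaric: W = P₁(V₂ − V₁) → W_b/(P₁V₁) = 2.388.
W_a / W_b = 1.22 / 2.388 = 0.511.

W_a / W_b ≈ 0.511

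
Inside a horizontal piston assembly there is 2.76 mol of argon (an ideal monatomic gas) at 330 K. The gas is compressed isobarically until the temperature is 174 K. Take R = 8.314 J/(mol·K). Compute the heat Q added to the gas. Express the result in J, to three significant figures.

Q ≈ -8950 J

Isobaric: W = nRΔT = (2.76)(8.314)(-156) = -3580 J.
ΔU = nCᵥΔT with Cᵥ = 3R/2: ΔU = (2.76)(12.47)(-156) = -5370 J.
Q = ΔU + W = -5370 − 3580 = -8949 J.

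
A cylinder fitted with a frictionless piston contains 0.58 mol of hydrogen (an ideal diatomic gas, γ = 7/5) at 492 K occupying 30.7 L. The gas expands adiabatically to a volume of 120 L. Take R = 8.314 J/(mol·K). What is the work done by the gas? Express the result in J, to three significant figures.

W ≈ 2490 J

Adiabatic: TV^(γ−1) = const with γ = 7/5.
T₂ = T₁ (V₁/V₂)^(γ−1) = 492 × (30.7/120)^0.4 = 492 × 0.5797 = 285.2 K.
W_by = nCᵥ(T₁ − T₂) = (0.58)(20.79)(492 − 285.2) = 2493 J.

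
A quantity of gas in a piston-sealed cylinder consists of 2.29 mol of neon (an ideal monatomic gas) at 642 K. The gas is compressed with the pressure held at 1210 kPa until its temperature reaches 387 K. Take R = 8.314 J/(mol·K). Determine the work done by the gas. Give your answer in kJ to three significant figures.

Isobaric: W = P ΔV = nR ΔT.
W = (2.29)(8.314)(387 − 642) = -4855 J.

W ≈ -4.85 kJ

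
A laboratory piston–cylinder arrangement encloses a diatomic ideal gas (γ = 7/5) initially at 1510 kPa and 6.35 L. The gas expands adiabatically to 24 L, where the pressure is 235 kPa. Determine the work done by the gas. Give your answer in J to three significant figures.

W ≈ 9870 J

Adiabatic: W = (P₁V₁ − P₂V₂)/(γ − 1) with γ = 7/5.
P₁V₁ = 9588 J, P₂V₂ = 5640 J.
W = (9588 − 5640) / 0.4 = 9871 J.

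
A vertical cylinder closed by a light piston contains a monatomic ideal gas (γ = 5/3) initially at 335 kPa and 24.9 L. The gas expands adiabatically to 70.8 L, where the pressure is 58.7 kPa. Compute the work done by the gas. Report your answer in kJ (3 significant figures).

Adiabatic: W = (P₁V₁ − P₂V₂)/(γ − 1) with γ = 5/3.
P₁V₁ = 8342 J, P₂V₂ = 4156 J.
W = (8342 − 4156) / 0.6667 = 6278 J.

W ≈ 6.28 kJ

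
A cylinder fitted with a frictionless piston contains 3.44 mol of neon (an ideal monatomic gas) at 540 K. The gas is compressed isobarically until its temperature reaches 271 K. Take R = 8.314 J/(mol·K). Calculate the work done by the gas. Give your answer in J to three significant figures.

W ≈ -7690 J

Isobaric: W = P ΔV = nR ΔT.
W = (3.44)(8.314)(271 − 540) = -7693 J.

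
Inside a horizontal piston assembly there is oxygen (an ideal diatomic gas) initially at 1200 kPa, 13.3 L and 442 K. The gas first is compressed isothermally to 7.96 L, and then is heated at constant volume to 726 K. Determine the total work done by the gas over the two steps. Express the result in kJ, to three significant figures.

W_total ≈ -8.19 kJ

Step 1 (isothermal): W = P₁V₁ ln(V₂/V₁) = (15960) ln(7.96/13.3) = -8193 J.
Step 2 (isochoric): W = 0 (constant volume).
W_total = -8193 + 0 = -8193 J.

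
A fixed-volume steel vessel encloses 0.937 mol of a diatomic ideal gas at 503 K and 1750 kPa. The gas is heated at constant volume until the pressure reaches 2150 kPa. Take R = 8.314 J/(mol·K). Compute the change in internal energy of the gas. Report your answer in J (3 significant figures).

ΔU ≈ 2240 J

Constant volume ⇒ W = 0, so Q = ΔU = nCᵥΔT with Cᵥ = 5R/2 = 20.79 J/(mol·K).
At constant V, T₂/T₁ = P₂/P₁ ⇒ ΔT = T₁(P₂/P₁ − 1) = 503·(2150/1750 − 1) = 115 K.
ΔU = (0.937)(20.79)(115) = 2239 J.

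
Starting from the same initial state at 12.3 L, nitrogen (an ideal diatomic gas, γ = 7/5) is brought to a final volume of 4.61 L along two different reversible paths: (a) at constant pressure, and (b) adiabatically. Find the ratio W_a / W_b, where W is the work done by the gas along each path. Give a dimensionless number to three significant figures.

Path (a) isobaric: W = P₁(V₂ − V₁) → W_a/(P₁V₁) = -0.6252.
Path (b) adiabatic: W = P₁V₁(1 − (V₁/V₂)^(γ−1))/(γ−1) → W_b/(P₁V₁) = -1.202.
W_a / W_b = -0.6252 / -1.202 = 0.5202.

W_a / W_b ≈ 0.520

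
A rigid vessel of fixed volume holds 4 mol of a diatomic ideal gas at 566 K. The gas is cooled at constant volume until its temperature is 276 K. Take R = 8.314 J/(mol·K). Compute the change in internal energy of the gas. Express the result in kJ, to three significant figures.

ΔU ≈ -24.1 kJ

Constant volume ⇒ W = 0, so Q = ΔU = nCᵥΔT with Cᵥ = 5R/2 = 20.79 J/(mol·K).
ΔU = (4)(20.79)(276 − 566) = -24111 J.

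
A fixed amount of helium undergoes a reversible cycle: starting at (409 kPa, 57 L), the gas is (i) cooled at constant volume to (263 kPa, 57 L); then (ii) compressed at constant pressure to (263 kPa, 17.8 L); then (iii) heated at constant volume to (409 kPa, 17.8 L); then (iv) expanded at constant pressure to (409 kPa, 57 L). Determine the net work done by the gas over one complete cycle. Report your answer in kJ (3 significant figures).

Constant-volume legs do no work.
W(ii) = (263)(17.8 − 57) = -10310 J; W(iv) = (409)(57 − 17.8) = 16033 J.
W_net = -10310 + 16033 = 5723 J (the clockwise enclosed area).

W_net ≈ 5.72 kJ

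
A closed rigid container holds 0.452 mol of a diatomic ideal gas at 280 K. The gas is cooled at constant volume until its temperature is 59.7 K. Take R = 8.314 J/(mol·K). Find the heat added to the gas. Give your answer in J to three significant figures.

Q ≈ -2070 J

Constant volume ⇒ W = 0, so Q = ΔU = nCᵥΔT with Cᵥ = 5R/2 = 20.79 J/(mol·K).
ΔU = (0.452)(20.79)(59.7 − 280) = -2070 J.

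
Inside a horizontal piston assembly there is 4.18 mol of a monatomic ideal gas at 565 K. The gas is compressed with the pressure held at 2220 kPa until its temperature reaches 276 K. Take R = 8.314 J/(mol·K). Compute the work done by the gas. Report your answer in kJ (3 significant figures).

Isobaric: W = P ΔV = nR ΔT.
W = (4.18)(8.314)(276 − 565) = -10043 J.

W ≈ -10.0 kJ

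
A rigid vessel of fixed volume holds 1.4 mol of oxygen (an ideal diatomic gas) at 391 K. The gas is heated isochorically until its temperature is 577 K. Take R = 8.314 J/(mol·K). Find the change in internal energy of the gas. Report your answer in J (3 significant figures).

Constant volume ⇒ W = 0, so Q = ΔU = nCᵥΔT with Cᵥ = 5R/2 = 20.79 J/(mol·K).
ΔU = (1.4)(20.79)(577 − 391) = 5412 J.

ΔU ≈ 5410 J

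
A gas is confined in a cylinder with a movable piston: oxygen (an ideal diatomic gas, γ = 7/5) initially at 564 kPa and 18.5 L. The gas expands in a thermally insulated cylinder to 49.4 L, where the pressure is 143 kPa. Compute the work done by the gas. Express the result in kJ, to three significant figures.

Adiabatic: W = (P₁V₁ − P₂V₂)/(γ − 1) with γ = 7/5.
P₁V₁ = 10434 J, P₂V₂ = 7064 J.
W = (10434 − 7064) / 0.4 = 8425 J.

W ≈ 8.42 kJ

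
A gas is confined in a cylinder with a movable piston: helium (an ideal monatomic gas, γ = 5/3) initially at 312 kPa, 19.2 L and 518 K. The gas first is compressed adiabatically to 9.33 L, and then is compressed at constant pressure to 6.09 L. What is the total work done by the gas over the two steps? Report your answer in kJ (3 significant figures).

W_total ≈ -8.92 kJ

Step 1 (adiabatic): W = (P₁V₁ − P₂V₂)/(γ−1) = (5990 − 9692)/0.667 = -5552 J.
After step 1: P = 1039 kPa, V = 9.33 L, T = 838.1 K.
Step 2 (isobaric): W = PΔV = (1039 kPa)(6.09 − 9.33 L) = -3366 J.
W_total = -5552 − 3366 = -8918 J.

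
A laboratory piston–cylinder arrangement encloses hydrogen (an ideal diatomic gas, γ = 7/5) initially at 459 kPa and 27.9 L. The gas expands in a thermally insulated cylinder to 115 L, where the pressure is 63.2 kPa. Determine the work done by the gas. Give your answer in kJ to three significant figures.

W ≈ 13.8 kJ

Adiabatic: W = (P₁V₁ − P₂V₂)/(γ − 1) with γ = 7/5.
P₁V₁ = 12806 J, P₂V₂ = 7268 J.
W = (12806 − 7268) / 0.4 = 13845 J.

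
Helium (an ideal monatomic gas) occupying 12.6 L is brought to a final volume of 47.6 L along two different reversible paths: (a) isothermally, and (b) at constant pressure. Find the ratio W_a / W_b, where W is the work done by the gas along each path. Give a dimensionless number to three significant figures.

Path (a) isothermal: W = P₁V₁ ln(V₂/V₁) → W_a/(P₁V₁) = 1.329.
Path (b) isobaric: W = P₁(V₂ − V₁) → W_b/(P₁V₁) = 2.778.
W_a / W_b = 1.329 / 2.778 = 0.4785.

W_a / W_b ≈ 0.478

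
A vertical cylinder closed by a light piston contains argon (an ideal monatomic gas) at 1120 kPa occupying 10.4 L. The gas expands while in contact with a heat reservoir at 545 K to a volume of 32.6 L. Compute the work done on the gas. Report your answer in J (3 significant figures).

W ≈ -13300 J

Isothermal: W = nRT ln(V₂/V₁) = P₁V₁ ln(V₂/V₁).
P₁V₁ = (1120 kPa)(10.4 L) = 11648 J.
W = 11648 × ln(32.6/10.4) = 11648 × 1.143
W_by_gas = 13308 J; work on gas = −W_by = -13308 J.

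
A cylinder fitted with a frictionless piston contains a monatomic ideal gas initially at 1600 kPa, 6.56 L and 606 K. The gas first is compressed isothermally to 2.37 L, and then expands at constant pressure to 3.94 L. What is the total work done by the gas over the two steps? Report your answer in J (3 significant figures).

Step 1 (isothermal): W = P₁V₁ ln(V₂/V₁) = (10496) ln(2.37/6.56) = -10686 J.
After step 1: P = 4429 kPa, V = 2.37 L, T = 606 K.
Step 2 (isobaric): W = PΔV = (4429 kPa)(3.94 − 2.37 L) = 6953 J.
W_total = -10686 + 6953 = -3733 J.

W_total ≈ -3730 J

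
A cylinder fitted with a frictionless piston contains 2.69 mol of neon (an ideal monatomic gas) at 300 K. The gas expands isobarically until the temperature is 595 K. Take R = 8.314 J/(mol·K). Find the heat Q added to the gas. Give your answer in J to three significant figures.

Q ≈ 16500 J

Isobaric: W = nRΔT = (2.69)(8.314)(295) = 6598 J.
ΔU = nCᵥΔT with Cᵥ = 3R/2: ΔU = (2.69)(12.47)(295) = 9896 J.
Q = ΔU + W = 9896 + 6598 = 16494 J.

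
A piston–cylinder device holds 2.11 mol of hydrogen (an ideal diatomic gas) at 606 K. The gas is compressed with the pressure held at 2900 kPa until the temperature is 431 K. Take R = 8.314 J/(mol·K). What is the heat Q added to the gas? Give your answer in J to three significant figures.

Q ≈ -10700 J

Isobaric: W = nRΔT = (2.11)(8.314)(-175) = -3070 J.
ΔU = nCᵥΔT with Cᵥ = 5R/2: ΔU = (2.11)(20.79)(-175) = -7675 J.
Q = ΔU + W = -7675 − 3070 = -10745 J.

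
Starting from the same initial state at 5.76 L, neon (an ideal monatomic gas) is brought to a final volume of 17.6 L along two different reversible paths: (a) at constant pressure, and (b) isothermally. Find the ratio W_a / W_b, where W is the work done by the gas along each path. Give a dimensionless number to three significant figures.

Path (a) isobaric: W = P₁(V₂ − V₁) → W_a/(P₁V₁) = 2.056.
Path (b) isothermal: W = P₁V₁ ln(V₂/V₁) → W_b/(P₁V₁) = 1.117.
W_a / W_b = 2.056 / 1.117 = 1.84.

W_a / W_b ≈ 1.84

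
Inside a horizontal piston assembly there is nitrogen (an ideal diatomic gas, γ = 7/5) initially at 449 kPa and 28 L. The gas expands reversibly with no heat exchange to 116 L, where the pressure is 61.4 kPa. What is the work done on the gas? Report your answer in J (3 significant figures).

Adiabatic: W = (P₁V₁ − P₂V₂)/(γ − 1) with γ = 7/5.
P₁V₁ = 12572 J, P₂V₂ = 7122 J.
W = (12572 − 7122) / 0.4 = 13624 J.
Work on gas = −W_by = -13624 J.

W ≈ -13600 J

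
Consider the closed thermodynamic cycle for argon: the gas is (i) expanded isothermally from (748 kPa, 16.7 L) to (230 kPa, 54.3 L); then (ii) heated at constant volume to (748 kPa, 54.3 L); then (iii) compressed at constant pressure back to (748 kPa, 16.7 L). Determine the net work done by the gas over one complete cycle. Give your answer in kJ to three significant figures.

W_net ≈ -13.4 kJ

Leg (i): W = PᵢVᵢ ln(V_f/Vᵢ) = (12492) ln(54.3/16.7) = 14729 J.
Leg (ii): W = 0.
Leg (iii): W = PΔV = (748)(16.7 − 54.3) = -28125 J.
W_net = 14729 − 28125 = -13396 J.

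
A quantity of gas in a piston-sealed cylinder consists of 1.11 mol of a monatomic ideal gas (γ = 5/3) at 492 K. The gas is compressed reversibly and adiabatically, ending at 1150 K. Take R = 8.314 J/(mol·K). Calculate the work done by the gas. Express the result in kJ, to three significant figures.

Adiabatic ⇒ Q = 0, so W_by = −ΔU = nCᵥ(T₁ − T₂).
Cᵥ = 3R/2 = 12.47 J/(mol·K).
W = (1.11)(12.47)(492 − 1150) = -9109 J.

W ≈ -9.11 kJ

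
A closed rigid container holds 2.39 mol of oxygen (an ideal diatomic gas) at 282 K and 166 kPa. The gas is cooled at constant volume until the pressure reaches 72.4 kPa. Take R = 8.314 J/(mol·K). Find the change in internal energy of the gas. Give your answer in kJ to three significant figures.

Constant volume ⇒ W = 0, so Q = ΔU = nCᵥΔT with Cᵥ = 5R/2 = 20.79 J/(mol·K).
At constant V, T₂/T₁ = P₂/P₁ ⇒ ΔT = T₁(P₂/P₁ − 1) = 282·(72.4/166 − 1) = -159 K.
ΔU = (2.39)(20.79)(-159) = -7899 J.

ΔU ≈ -7.90 kJ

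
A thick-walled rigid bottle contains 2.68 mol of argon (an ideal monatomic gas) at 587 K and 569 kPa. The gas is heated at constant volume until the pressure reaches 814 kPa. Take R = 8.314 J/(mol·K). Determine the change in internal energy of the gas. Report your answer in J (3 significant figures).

Constant volume ⇒ W = 0, so Q = ΔU = nCᵥΔT with Cᵥ = 3R/2 = 12.47 J/(mol·K).
At constant V, T₂/T₁ = P₂/P₁ ⇒ ΔT = T₁(P₂/P₁ − 1) = 587·(814/569 − 1) = 252.8 K.
ΔU = (2.68)(12.47)(252.8) = 8447 J.

ΔU ≈ 8450 J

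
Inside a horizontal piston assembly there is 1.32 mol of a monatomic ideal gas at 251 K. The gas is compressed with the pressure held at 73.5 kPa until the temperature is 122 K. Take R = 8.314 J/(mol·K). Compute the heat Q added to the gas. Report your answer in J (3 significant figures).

Isobaric: W = nRΔT = (1.32)(8.314)(-129) = -1416 J.
ΔU = nCᵥΔT with Cᵥ = 3R/2: ΔU = (1.32)(12.47)(-129) = -2124 J.
Q = ΔU + W = -2124 − 1416 = -3539 J.

Q ≈ -3540 J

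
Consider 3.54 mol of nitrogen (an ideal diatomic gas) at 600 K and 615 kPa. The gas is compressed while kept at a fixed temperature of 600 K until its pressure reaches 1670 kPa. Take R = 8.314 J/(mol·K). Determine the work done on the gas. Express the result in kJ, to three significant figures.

Isothermal process: W = nRT ln(V₂/V₁) = nRT ln(P₁/P₂).
W = (3.54)(8.314)(600) × ln(615/1670)
  = 17659 × ln(0.3683) = 17659 × -0.999
W_by_gas = -17641 J; work on gas = −W_by = 17641 J.

W ≈ 17.6 kJ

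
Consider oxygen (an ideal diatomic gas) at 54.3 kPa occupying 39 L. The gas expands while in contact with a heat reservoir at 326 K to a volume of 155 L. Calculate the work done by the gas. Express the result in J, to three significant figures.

Isothermal: W = nRT ln(V₂/V₁) = P₁V₁ ln(V₂/V₁).
P₁V₁ = (54.3 kPa)(39 L) = 2118 J.
W = 2118 × ln(155/39) = 2118 × 1.38
W_by_gas = 2922 J.

W ≈ 2920 J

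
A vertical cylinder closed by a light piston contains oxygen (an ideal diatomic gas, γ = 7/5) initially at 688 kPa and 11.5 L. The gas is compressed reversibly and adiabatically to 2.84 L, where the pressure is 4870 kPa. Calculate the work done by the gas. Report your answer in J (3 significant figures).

Adiabatic: W = (P₁V₁ − P₂V₂)/(γ − 1) with γ = 7/5.
P₁V₁ = 7912 J, P₂V₂ = 13831 J.
W = (7912 − 13831) / 0.4 = -14797 J.

W ≈ -14800 J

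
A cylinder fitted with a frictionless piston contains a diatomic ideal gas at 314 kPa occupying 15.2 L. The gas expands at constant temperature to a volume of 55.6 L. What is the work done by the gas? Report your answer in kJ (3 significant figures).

W ≈ 6.19 kJ

Isothermal: W = nRT ln(V₂/V₁) = P₁V₁ ln(V₂/V₁).
P₁V₁ = (314 kPa)(15.2 L) = 4773 J.
W = 4773 × ln(55.6/15.2) = 4773 × 1.297
W_by_gas = 6190 J.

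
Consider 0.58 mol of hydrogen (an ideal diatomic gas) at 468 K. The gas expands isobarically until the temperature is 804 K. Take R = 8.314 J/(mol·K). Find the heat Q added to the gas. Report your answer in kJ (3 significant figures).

Q ≈ 5.67 kJ

Isobaric: W = nRΔT = (0.58)(8.314)(336) = 1620 J.
ΔU = nCᵥΔT with Cᵥ = 5R/2: ΔU = (0.58)(20.79)(336) = 4051 J.
Q = ΔU + W = 4051 + 1620 = 5671 J.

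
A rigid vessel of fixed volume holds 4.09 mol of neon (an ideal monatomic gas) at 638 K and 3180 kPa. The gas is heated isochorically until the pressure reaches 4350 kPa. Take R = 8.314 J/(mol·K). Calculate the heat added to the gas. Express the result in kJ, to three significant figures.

Q ≈ 12.0 kJ

Constant volume ⇒ W = 0, so Q = ΔU = nCᵥΔT with Cᵥ = 3R/2 = 12.47 J/(mol·K).
At constant V, T₂/T₁ = P₂/P₁ ⇒ ΔT = T₁(P₂/P₁ − 1) = 638·(4350/3180 − 1) = 234.7 K.
ΔU = (4.09)(12.47)(234.7) = 11973 J.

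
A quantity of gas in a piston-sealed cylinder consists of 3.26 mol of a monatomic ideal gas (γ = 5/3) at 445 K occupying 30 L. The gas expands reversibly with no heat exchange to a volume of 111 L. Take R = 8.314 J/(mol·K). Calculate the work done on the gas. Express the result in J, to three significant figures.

Adiabatic: TV^(γ−1) = const with γ = 5/3.
T₂ = T₁ (V₁/V₂)^(γ−1) = 445 × (30/111)^0.667 = 445 × 0.418 = 186 K.
W_by = nCᵥ(T₁ − T₂) = (3.26)(12.47)(445 − 186) = 10529 J.
Work on gas = −W_by = -10529 J.

W ≈ -10500 J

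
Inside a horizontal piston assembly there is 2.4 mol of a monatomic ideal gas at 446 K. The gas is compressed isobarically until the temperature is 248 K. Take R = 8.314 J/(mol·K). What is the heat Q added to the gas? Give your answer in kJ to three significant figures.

Isobaric: W = nRΔT = (2.4)(8.314)(-198) = -3951 J.
ΔU = nCᵥΔT with Cᵥ = 3R/2: ΔU = (2.4)(12.47)(-198) = -5926 J.
Q = ΔU + W = -5926 − 3951 = -9877 J.

Q ≈ -9.88 kJ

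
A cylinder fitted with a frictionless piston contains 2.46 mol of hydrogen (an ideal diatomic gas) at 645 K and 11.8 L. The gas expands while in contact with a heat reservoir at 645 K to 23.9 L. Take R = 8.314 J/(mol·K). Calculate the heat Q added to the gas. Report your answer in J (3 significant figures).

Isothermal ⇒ ΔU = 0, so Q = W = nRT ln(V₂/V₁).
Q = (2.46)(8.314)(645) ln(23.9/11.8) = 13192 × 0.7058 = 9311 J.

Q ≈ 9310 J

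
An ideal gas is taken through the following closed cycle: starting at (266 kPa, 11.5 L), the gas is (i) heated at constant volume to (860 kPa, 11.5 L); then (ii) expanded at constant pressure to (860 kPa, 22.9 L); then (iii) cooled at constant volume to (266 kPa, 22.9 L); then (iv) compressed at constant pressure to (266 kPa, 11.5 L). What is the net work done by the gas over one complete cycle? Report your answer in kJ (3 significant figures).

W_net ≈ 6.77 kJ

Constant-volume legs do no work.
W(ii) = (860)(22.9 − 11.5) = 9804 J; W(iv) = (266)(11.5 − 22.9) = -3032 J.
W_net = 9804 − 3032 = 6772 J (the clockwise enclosed area).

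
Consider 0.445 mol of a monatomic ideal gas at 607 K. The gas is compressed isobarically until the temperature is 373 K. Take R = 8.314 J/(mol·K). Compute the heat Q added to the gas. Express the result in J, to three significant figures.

Isobaric: W = nRΔT = (0.445)(8.314)(-234) = -865.7 J.
ΔU = nCᵥΔT with Cᵥ = 3R/2: ΔU = (0.445)(12.47)(-234) = -1299 J.
Q = ΔU + W = -1299 − 865.7 = -2164 J.

Q ≈ -2160 J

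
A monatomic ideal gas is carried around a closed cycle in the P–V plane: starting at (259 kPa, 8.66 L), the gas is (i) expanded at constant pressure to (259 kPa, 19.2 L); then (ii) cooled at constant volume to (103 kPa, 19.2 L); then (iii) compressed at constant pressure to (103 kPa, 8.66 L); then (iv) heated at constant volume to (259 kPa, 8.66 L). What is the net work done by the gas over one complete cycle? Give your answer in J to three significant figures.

Constant-volume legs do no work.
W(i) = (259)(19.2 − 8.66) = 2730 J; W(iii) = (103)(8.66 − 19.2) = -1086 J.
W_net = 2730 − 1086 = 1644 J (the clockwise enclosed area).

W_net ≈ 1640 J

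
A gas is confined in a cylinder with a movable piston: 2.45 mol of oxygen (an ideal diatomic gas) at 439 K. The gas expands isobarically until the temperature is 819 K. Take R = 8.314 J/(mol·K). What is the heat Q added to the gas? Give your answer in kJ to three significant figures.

Q ≈ 27.1 kJ

Isobaric: W = nRΔT = (2.45)(8.314)(380) = 7740 J.
ΔU = nCᵥΔT with Cᵥ = 5R/2: ΔU = (2.45)(20.79)(380) = 19351 J.
Q = ΔU + W = 19351 + 7740 = 27091 J.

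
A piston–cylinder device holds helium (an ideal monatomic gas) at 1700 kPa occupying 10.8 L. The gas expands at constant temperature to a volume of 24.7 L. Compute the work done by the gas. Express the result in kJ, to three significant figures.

W ≈ 15.2 kJ

Isothermal: W = nRT ln(V₂/V₁) = P₁V₁ ln(V₂/V₁).
P₁V₁ = (1700 kPa)(10.8 L) = 18360 J.
W = 18360 × ln(24.7/10.8) = 18360 × 0.8273
W_by_gas = 15188 J.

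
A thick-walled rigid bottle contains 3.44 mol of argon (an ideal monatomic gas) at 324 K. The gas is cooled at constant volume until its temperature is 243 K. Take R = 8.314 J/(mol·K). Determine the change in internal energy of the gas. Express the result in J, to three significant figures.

Constant volume ⇒ W = 0, so Q = ΔU = nCᵥΔT with Cᵥ = 3R/2 = 12.47 J/(mol·K).
ΔU = (3.44)(12.47)(243 − 324) = -3475 J.

ΔU ≈ -3470 J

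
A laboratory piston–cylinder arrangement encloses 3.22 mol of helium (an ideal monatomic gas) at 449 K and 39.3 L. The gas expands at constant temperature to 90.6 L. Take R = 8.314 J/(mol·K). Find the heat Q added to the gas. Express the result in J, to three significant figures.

Isothermal ⇒ ΔU = 0, so Q = W = nRT ln(V₂/V₁).
Q = (3.22)(8.314)(449) ln(90.6/39.3) = 12020 × 0.8352 = 10040 J.

Q ≈ 10000 J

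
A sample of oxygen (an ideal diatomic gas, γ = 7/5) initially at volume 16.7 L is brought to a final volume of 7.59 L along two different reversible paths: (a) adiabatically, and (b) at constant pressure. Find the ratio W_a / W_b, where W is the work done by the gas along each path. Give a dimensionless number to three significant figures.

W_a / W_b ≈ 1.70

Path (a) adiabatic: W = P₁V₁(1 − (V₁/V₂)^(γ−1))/(γ−1) → W_a/(P₁V₁) = -0.9271.
Path (b) isobaric: W = P₁(V₂ − V₁) → W_b/(P₁V₁) = -0.5455.
W_a / W_b = -0.9271 / -0.5455 = 1.7.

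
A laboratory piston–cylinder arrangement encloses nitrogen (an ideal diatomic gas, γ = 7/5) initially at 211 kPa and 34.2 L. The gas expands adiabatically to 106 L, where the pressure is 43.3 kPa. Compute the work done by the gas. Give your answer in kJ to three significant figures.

Adiabatic: W = (P₁V₁ − P₂V₂)/(γ − 1) with γ = 7/5.
P₁V₁ = 7216 J, P₂V₂ = 4590 J.
W = (7216 − 4590) / 0.4 = 6566 J.

W ≈ 6.57 kJ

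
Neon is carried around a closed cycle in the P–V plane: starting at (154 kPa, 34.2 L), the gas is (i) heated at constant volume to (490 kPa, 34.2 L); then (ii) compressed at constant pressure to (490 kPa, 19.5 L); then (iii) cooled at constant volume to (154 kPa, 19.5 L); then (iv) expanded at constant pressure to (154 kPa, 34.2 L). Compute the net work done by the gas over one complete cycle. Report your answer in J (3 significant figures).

Constant-volume legs do no work.
W(ii) = (490)(19.5 − 34.2) = -7203 J; W(iv) = (154)(34.2 − 19.5) = 2264 J.
W_net = -7203 + 2264 = -4939 J (the counter-clockwise enclosed area).

W_net ≈ -4940 J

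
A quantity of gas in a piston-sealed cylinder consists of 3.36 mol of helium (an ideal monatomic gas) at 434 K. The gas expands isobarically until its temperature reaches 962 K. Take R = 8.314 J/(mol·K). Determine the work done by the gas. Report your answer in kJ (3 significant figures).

Isobaric: W = P ΔV = nR ΔT.
W = (3.36)(8.314)(962 − 434) = 14750 J.

W ≈ 14.7 kJ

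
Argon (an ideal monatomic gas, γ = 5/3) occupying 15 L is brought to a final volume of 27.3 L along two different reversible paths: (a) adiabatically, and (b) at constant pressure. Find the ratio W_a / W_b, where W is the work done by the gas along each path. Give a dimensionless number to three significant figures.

W_a / W_b ≈ 0.602

Path (a) adiabatic: W = P₁V₁(1 − (V₁/V₂)^(γ−1))/(γ−1) → W_a/(P₁V₁) = 0.4937.
Path (b) isobaric: W = P₁(V₂ − V₁) → W_b/(P₁V₁) = 0.82.
W_a / W_b = 0.4937 / 0.82 = 0.6021.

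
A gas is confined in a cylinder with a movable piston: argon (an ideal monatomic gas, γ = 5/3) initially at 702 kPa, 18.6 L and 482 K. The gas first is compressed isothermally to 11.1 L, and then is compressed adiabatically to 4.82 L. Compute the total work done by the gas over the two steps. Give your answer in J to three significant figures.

W_total ≈ -21300 J

Step 1 (isothermal): W = P₁V₁ ln(V₂/V₁) = (13057) ln(11.1/18.6) = -6740 J.
After step 1: P = 1176 kPa, V = 11.1 L, T = 482 K.
Step 2 (adiabatic): W = (P₁V₁ − P₂V₂)/(γ−1) = (13057 − 22770)/0.667 = -14570 J.
W_total = -6740 − 14570 = -21310 J.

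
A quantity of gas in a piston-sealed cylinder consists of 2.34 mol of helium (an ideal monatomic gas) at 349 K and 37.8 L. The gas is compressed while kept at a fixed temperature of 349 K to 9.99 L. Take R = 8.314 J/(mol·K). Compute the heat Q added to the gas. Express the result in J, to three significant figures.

Q ≈ -9040 J

Isothermal ⇒ ΔU = 0, so Q = W = nRT ln(V₂/V₁).
Q = (2.34)(8.314)(349) ln(9.99/37.8) = 6790 × -1.331 = -9035 J.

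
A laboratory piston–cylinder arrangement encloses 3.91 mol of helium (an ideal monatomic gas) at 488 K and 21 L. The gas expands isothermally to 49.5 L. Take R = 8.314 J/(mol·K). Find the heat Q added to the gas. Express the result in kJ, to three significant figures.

Q ≈ 13.6 kJ

Isothermal ⇒ ΔU = 0, so Q = W = nRT ln(V₂/V₁).
Q = (3.91)(8.314)(488) ln(49.5/21) = 15864 × 0.8575 = 13602 J.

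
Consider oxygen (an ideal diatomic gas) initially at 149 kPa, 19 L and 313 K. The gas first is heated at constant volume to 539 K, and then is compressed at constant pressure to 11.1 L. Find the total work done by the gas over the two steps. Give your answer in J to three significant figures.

W_total ≈ -2030 J

Step 1 (isochoric): W = 0 (constant volume).
After step 1: P = 256.6 kPa (V unchanged).
Step 2 (isobaric): W = PΔV = (256.6 kPa)(11.1 − 19 L) = -2027 J.
W_total = 0 − 2027 = -2027 J.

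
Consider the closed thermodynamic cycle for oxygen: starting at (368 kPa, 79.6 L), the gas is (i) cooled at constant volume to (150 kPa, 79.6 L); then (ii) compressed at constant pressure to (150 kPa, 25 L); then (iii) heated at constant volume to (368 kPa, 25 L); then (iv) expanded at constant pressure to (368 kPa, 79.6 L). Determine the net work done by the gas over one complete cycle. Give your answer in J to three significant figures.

W_net ≈ 11900 J

Constant-volume legs do no work.
W(ii) = (150)(25 − 79.6) = -8190 J; W(iv) = (368)(79.6 − 25) = 20093 J.
W_net = -8190 + 20093 = 11903 J (the clockwise enclosed area).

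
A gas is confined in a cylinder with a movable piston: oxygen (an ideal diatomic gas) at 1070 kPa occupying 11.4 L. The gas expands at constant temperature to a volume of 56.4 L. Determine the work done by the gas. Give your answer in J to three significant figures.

Isothermal: W = nRT ln(V₂/V₁) = P₁V₁ ln(V₂/V₁).
P₁V₁ = (1070 kPa)(11.4 L) = 12198 J.
W = 12198 × ln(56.4/11.4) = 12198 × 1.599
W_by_gas = 19503 J.

W ≈ 19500 J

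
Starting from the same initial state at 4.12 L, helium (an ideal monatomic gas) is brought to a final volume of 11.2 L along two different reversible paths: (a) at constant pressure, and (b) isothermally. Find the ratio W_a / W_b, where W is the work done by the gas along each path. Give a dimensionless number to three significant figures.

W_a / W_b ≈ 1.72

Path (a) isobaric: W = P₁(V₂ − V₁) → W_a/(P₁V₁) = 1.718.
Path (b) isothermal: W = P₁V₁ ln(V₂/V₁) → W_b/(P₁V₁) = 1.
W_a / W_b = 1.718 / 1 = 1.718.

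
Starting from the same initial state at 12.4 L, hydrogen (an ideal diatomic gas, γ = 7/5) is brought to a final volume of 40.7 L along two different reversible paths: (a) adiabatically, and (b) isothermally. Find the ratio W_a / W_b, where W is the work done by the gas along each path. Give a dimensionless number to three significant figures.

W_a / W_b ≈ 0.796

Path (a) adiabatic: W = P₁V₁(1 − (V₁/V₂)^(γ−1))/(γ−1) → W_a/(P₁V₁) = 0.9459.
Path (b) isothermal: W = P₁V₁ ln(V₂/V₁) → W_b/(P₁V₁) = 1.189.
W_a / W_b = 0.9459 / 1.189 = 0.7959.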